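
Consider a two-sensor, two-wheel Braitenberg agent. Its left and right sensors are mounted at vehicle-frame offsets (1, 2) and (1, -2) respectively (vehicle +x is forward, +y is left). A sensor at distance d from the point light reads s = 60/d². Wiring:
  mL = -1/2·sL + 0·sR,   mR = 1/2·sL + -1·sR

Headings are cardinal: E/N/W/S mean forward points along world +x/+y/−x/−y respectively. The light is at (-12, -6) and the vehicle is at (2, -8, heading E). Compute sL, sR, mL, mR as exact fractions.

4/15 60/241 -2/15 -418/3615

left sensor world pos  = (3, -6); dL² = 225
right sensor world pos = (3, -10); dR² = 241
sL = 60/225 = 4/15
sR = 60/241 = 60/241
mL = -1/2·sL + 0·sR = -2/15
mR = 1/2·sL + -1·sR = -418/3615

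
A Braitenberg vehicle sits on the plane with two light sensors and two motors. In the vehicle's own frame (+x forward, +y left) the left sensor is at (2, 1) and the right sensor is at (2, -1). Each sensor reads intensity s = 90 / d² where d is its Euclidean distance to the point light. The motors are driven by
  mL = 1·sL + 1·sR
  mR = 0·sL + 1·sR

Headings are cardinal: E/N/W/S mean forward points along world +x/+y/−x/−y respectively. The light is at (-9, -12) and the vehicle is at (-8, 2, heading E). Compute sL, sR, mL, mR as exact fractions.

left sensor world pos  = (-6, 3); dL² = 234
right sensor world pos = (-6, 1); dR² = 178
sL = 90/234 = 5/13
sR = 90/178 = 45/89
mL = 1·sL + 1·sR = 1030/1157
mR = 0·sL + 1·sR = 45/89

5/13 45/89 1030/1157 45/89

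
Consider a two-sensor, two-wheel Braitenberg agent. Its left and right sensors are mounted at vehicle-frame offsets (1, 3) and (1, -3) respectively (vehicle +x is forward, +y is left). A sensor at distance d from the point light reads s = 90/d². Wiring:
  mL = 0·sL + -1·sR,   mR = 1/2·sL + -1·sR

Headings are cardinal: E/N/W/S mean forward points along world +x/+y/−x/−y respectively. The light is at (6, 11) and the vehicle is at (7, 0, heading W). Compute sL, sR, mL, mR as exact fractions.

45/98 45/32 -45/32 -1845/1568

left sensor world pos  = (6, -3); dL² = 196
right sensor world pos = (6, 3); dR² = 64
sL = 90/196 = 45/98
sR = 90/64 = 45/32
mL = 0·sL + -1·sR = -45/32
mR = 1/2·sL + -1·sR = -1845/1568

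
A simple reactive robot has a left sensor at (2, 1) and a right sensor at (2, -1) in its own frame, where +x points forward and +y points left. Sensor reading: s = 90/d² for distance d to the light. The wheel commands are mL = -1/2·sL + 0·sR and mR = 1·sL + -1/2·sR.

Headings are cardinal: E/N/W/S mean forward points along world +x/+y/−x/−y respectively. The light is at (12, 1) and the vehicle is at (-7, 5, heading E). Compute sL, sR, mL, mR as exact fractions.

left sensor world pos  = (-5, 6); dL² = 314
right sensor world pos = (-5, 4); dR² = 298
sL = 90/314 = 45/157
sR = 90/298 = 45/149
mL = -1/2·sL + 0·sR = -45/314
mR = 1·sL + -1/2·sR = 6345/46786

45/157 45/149 -45/314 6345/46786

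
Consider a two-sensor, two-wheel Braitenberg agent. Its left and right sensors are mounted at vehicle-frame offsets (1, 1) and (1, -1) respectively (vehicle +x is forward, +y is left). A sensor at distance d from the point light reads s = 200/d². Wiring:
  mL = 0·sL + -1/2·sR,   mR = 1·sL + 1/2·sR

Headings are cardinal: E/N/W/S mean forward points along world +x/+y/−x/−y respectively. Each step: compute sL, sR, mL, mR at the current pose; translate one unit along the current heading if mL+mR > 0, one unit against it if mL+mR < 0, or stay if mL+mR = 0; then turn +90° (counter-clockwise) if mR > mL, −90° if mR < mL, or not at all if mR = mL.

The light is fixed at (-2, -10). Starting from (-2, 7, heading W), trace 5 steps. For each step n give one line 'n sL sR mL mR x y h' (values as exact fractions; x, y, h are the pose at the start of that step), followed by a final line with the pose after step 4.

n=0: pose=(-2,7,W); sL=200/257, sR=8/13; mL=-4/13, mR=3628/3341; mL+mR=200/257 → advance +1; mR−mL=4656/3341 → turn +1·90°
n=1: pose=(-3,7,S); sL=25/32, sR=10/13; mL=-5/13, mR=485/416; mL+mR=25/32 → advance +1; mR−mL=645/416 → turn +1·90°
n=2: pose=(-3,6,E); sL=200/289, sR=8/9; mL=-4/9, mR=2956/2601; mL+mR=200/289 → advance +1; mR−mL=4112/2601 → turn +1·90°
n=3: pose=(-2,6,N); sL=20/29, sR=20/29; mL=-10/29, mR=30/29; mL+mR=20/29 → advance +1; mR−mL=40/29 → turn +1·90°
n=4: pose=(-2,7,W); sL=200/257, sR=8/13; mL=-4/13, mR=3628/3341; mL+mR=200/257 → advance +1; mR−mL=4656/3341 → turn +1·90°

0 200/257 8/13 -4/13 3628/3341 -2 7 W
1 25/32 10/13 -5/13 485/416 -3 7 S
2 200/289 8/9 -4/9 2956/2601 -3 6 E
3 20/29 20/29 -10/29 30/29 -2 6 N
4 200/257 8/13 -4/13 3628/3341 -2 7 W
final -3 7 S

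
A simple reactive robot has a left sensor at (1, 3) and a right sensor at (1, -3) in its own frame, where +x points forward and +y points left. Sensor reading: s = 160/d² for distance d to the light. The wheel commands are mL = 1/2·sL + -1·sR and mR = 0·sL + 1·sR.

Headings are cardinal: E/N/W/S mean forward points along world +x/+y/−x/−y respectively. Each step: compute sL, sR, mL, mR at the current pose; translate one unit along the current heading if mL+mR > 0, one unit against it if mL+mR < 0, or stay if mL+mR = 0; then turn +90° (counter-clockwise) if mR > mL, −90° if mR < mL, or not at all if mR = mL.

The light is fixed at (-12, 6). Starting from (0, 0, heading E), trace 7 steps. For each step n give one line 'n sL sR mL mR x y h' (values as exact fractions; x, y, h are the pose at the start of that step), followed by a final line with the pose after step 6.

n=0: pose=(0,0,E); sL=80/89, sR=16/25; mL=-424/2225, mR=16/25; mL+mR=40/89 → advance +1; mR−mL=1848/2225 → turn +1·90°
n=1: pose=(1,0,N); sL=32/25, sR=160/281; mL=496/7025, mR=160/281; mL+mR=16/25 → advance +1; mR−mL=3504/7025 → turn +1·90°
n=2: pose=(1,1,W); sL=10/13, sR=40/37; mL=-335/481, mR=40/37; mL+mR=5/13 → advance +1; mR−mL=855/481 → turn +1·90°
n=3: pose=(0,1,S); sL=160/261, sR=160/117; mL=-400/377, mR=160/117; mL+mR=80/261 → advance +1; mR−mL=8240/3393 → turn +1·90°
n=4: pose=(0,0,E); sL=80/89, sR=16/25; mL=-424/2225, mR=16/25; mL+mR=40/89 → advance +1; mR−mL=1848/2225 → turn +1·90°
n=5: pose=(1,0,N); sL=32/25, sR=160/281; mL=496/7025, mR=160/281; mL+mR=16/25 → advance +1; mR−mL=3504/7025 → turn +1·90°
n=6: pose=(1,1,W); sL=10/13, sR=40/37; mL=-335/481, mR=40/37; mL+mR=5/13 → advance +1; mR−mL=855/481 → turn +1·90°

0 80/89 16/25 -424/2225 16/25 0 0 E
1 32/25 160/281 496/7025 160/281 1 0 N
2 10/13 40/37 -335/481 40/37 1 1 W
3 160/261 160/117 -400/377 160/117 0 1 S
4 80/89 16/25 -424/2225 16/25 0 0 E
5 32/25 160/281 496/7025 160/281 1 0 N
6 10/13 40/37 -335/481 40/37 1 1 W
final 0 1 S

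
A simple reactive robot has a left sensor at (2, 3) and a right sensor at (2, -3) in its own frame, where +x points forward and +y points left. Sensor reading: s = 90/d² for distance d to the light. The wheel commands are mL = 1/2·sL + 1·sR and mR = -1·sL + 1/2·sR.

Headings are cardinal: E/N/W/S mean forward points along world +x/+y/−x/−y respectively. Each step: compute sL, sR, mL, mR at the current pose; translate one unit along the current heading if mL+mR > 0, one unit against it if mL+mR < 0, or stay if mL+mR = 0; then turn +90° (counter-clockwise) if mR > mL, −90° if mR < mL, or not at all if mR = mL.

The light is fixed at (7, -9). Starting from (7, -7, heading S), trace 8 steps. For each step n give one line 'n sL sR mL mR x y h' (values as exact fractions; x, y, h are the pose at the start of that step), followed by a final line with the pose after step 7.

0 10 10 15 -5 7 -7 S
1 45/4 9/2 81/8 -9 7 -8 W
2 18/5 90/13 567/65 -9/65 6 -8 N
3 45/13 45 1215/26 495/26 6 -7 E
4 10 10 15 -5 7 -7 S
5 45/4 9/2 81/8 -9 7 -8 W
6 18/5 90/13 567/65 -9/65 6 -8 N
7 45/13 45 1215/26 495/26 6 -7 E
final 7 -7 S

n=0: pose=(7,-7,S); sL=10, sR=10; mL=15, mR=-5; mL+mR=10 → advance +1; mR−mL=-20 → turn -1·90°
n=1: pose=(7,-8,W); sL=45/4, sR=9/2; mL=81/8, mR=-9; mL+mR=9/8 → advance +1; mR−mL=-153/8 → turn -1·90°
n=2: pose=(6,-8,N); sL=18/5, sR=90/13; mL=567/65, mR=-9/65; mL+mR=558/65 → advance +1; mR−mL=-576/65 → turn -1·90°
n=3: pose=(6,-7,E); sL=45/13, sR=45; mL=1215/26, mR=495/26; mL+mR=855/13 → advance +1; mR−mL=-360/13 → turn -1·90°
n=4: pose=(7,-7,S); sL=10, sR=10; mL=15, mR=-5; mL+mR=10 → advance +1; mR−mL=-20 → turn -1·90°
n=5: pose=(7,-8,W); sL=45/4, sR=9/2; mL=81/8, mR=-9; mL+mR=9/8 → advance +1; mR−mL=-153/8 → turn -1·90°
n=6: pose=(6,-8,N); sL=18/5, sR=90/13; mL=567/65, mR=-9/65; mL+mR=558/65 → advance +1; mR−mL=-576/65 → turn -1·90°
n=7: pose=(6,-7,E); sL=45/13, sR=45; mL=1215/26, mR=495/26; mL+mR=855/13 → advance +1; mR−mL=-360/13 → turn -1·90°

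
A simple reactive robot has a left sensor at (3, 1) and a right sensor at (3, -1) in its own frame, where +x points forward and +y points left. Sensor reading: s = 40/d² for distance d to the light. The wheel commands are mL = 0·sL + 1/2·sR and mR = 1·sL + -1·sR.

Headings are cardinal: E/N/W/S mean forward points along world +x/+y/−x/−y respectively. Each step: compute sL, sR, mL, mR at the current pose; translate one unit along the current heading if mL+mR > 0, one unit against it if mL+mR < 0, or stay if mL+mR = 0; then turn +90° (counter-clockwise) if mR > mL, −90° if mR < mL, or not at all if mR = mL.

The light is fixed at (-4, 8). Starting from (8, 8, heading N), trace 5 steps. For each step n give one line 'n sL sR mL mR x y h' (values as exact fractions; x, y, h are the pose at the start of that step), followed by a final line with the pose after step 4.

n=0: pose=(8,8,N); sL=4/13, sR=20/89; mL=10/89, mR=96/1157; mL+mR=226/1157 → advance +1; mR−mL=-34/1157 → turn -1·90°
n=1: pose=(8,9,E); sL=40/229, sR=8/45; mL=4/45, mR=-32/10305; mL+mR=884/10305 → advance +1; mR−mL=-316/3435 → turn -1·90°
n=2: pose=(9,9,S); sL=1/5, sR=10/37; mL=5/37, mR=-13/185; mL+mR=12/185 → advance +1; mR−mL=-38/185 → turn -1·90°
n=3: pose=(9,8,W); sL=40/101, sR=40/101; mL=20/101, mR=0; mL+mR=20/101 → advance +1; mR−mL=-20/101 → turn -1·90°
n=4: pose=(8,8,N); sL=4/13, sR=20/89; mL=10/89, mR=96/1157; mL+mR=226/1157 → advance +1; mR−mL=-34/1157 → turn -1·90°

0 4/13 20/89 10/89 96/1157 8 8 N
1 40/229 8/45 4/45 -32/10305 8 9 E
2 1/5 10/37 5/37 -13/185 9 9 S
3 40/101 40/101 20/101 0 9 8 W
4 4/13 20/89 10/89 96/1157 8 8 N
final 8 9 E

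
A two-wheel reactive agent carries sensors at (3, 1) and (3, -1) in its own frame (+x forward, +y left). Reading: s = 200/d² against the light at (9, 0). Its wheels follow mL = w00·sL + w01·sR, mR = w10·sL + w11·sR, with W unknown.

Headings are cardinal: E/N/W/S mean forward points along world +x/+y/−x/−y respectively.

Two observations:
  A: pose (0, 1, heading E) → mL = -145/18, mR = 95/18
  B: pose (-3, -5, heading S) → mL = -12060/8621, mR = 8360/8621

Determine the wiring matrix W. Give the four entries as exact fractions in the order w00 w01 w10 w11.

-1/2 -1 1/2 1/2

obs A: pose=(0,1,E) → sL=5, sR=50/9, mL=-145/18, mR=95/18
obs B: pose=(-3,-5,S) → sL=40/37, sR=200/233, mL=-12060/8621, mR=8360/8621
sensor matrix S = [[5, 50/9], [40/37, 200/233]]; det S = -133000/77589
solve [mL_A; mL_B] = S·[w00; w01] and [mR_A; mR_B] = S·[w10; w11]:
  w00 = -1/2, w01 = -1, w10 = 1/2, w11 = 1/2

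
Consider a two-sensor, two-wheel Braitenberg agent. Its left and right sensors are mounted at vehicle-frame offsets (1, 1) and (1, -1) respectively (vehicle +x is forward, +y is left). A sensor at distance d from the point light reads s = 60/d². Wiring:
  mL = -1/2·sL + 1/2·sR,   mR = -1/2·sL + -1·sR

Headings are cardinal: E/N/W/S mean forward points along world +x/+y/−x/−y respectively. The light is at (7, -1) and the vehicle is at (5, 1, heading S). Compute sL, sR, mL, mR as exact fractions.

30 6 -12 -21

left sensor world pos  = (6, 0); dL² = 2
right sensor world pos = (4, 0); dR² = 10
sL = 60/2 = 30
sR = 60/10 = 6
mL = -1/2·sL + 1/2·sR = -12
mR = -1/2·sL + -1·sR = -21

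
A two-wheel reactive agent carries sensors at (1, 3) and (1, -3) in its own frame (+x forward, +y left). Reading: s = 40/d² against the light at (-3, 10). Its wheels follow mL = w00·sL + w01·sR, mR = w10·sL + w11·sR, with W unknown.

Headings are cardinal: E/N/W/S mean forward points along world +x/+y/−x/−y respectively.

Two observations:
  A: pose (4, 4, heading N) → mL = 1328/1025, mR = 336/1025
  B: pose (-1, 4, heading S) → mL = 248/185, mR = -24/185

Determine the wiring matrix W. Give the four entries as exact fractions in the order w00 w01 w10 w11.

1 1 1/2 -1/2

obs A: pose=(4,4,N) → sL=40/41, sR=8/25, mL=1328/1025, mR=336/1025
obs B: pose=(-1,4,S) → sL=20/37, sR=4/5, mL=248/185, mR=-24/185
sensor matrix S = [[40/41, 8/25], [20/37, 4/5]]; det S = 4608/7585
solve [mL_A; mL_B] = S·[w00; w01] and [mR_A; mR_B] = S·[w10; w11]:
  w00 = 1, w01 = 1, w10 = 1/2, w11 = -1/2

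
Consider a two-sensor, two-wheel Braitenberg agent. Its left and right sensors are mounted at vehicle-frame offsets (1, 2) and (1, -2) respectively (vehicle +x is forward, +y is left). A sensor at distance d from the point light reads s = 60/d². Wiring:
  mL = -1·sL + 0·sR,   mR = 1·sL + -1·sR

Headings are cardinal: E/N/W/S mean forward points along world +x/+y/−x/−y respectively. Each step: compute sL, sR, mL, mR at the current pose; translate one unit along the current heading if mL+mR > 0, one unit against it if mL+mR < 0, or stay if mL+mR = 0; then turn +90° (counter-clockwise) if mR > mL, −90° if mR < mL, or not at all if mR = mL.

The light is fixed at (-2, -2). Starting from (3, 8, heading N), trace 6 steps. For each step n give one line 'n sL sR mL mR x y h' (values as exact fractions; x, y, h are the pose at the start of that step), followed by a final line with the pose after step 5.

0 6/13 6/17 -6/13 24/221 3 8 N
1 12/13 60/137 -12/13 864/1781 3 7 W
2 15/32 3/4 -15/32 -9/32 4 7 S
3 60/193 60/113 -60/193 -4800/21809 4 8 E
4 6/13 6/17 -6/13 24/221 3 8 N
5 12/13 60/137 -12/13 864/1781 3 7 W
final 4 7 S

n=0: pose=(3,8,N); sL=6/13, sR=6/17; mL=-6/13, mR=24/221; mL+mR=-6/17 → advance -1; mR−mL=126/221 → turn +1·90°
n=1: pose=(3,7,W); sL=12/13, sR=60/137; mL=-12/13, mR=864/1781; mL+mR=-60/137 → advance -1; mR−mL=2508/1781 → turn +1·90°
n=2: pose=(4,7,S); sL=15/32, sR=3/4; mL=-15/32, mR=-9/32; mL+mR=-3/4 → advance -1; mR−mL=3/16 → turn +1·90°
n=3: pose=(4,8,E); sL=60/193, sR=60/113; mL=-60/193, mR=-4800/21809; mL+mR=-60/113 → advance -1; mR−mL=1980/21809 → turn +1·90°
n=4: pose=(3,8,N); sL=6/13, sR=6/17; mL=-6/13, mR=24/221; mL+mR=-6/17 → advance -1; mR−mL=126/221 → turn +1·90°
n=5: pose=(3,7,W); sL=12/13, sR=60/137; mL=-12/13, mR=864/1781; mL+mR=-60/137 → advance -1; mR−mL=2508/1781 → turn +1·90°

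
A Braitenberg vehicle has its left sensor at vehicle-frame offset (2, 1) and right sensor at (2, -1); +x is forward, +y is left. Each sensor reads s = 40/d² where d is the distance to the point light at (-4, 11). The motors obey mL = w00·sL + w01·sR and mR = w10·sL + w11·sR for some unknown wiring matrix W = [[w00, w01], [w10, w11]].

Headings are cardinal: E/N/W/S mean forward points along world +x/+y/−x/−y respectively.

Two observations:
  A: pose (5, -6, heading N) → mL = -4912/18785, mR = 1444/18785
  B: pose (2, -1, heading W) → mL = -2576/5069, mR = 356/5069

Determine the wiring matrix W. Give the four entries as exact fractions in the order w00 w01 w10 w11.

-1 -1 1 -1/2

obs A: pose=(5,-6,N) → sL=40/289, sR=8/65, mL=-4912/18785, mR=1444/18785
obs B: pose=(2,-1,W) → sL=8/37, sR=40/137, mL=-2576/5069, mR=356/5069
sensor matrix S = [[40/289, 8/65], [8/37, 40/137]]; det S = 1314048/95221165
solve [mL_A; mL_B] = S·[w00; w01] and [mR_A; mR_B] = S·[w10; w11]:
  w00 = -1, w01 = -1, w10 = 1, w11 = -1/2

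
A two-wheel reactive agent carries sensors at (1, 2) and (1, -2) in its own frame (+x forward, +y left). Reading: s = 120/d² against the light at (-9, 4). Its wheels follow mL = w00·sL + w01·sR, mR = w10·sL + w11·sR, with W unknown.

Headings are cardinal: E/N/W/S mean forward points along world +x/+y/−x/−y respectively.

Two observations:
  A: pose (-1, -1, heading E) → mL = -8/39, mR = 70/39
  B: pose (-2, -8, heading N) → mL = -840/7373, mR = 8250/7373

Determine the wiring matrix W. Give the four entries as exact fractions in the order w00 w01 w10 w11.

-1/2 1/2 1 1/2

obs A: pose=(-1,-1,E) → sL=4/3, sR=12/13, mL=-8/39, mR=70/39
obs B: pose=(-2,-8,N) → sL=60/73, sR=60/101, mL=-840/7373, mR=8250/7373
sensor matrix S = [[4/3, 12/13], [60/73, 60/101]]; det S = 3200/95849
solve [mL_A; mL_B] = S·[w00; w01] and [mR_A; mR_B] = S·[w10; w11]:
  w00 = -1/2, w01 = 1/2, w10 = 1, w11 = 1/2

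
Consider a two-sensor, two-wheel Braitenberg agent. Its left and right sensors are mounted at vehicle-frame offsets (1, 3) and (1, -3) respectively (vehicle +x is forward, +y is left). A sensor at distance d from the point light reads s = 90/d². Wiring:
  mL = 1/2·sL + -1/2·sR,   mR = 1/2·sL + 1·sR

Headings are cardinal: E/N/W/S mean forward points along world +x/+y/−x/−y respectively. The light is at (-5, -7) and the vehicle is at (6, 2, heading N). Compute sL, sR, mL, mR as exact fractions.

45/82 45/148 1485/12136 1755/3034

left sensor world pos  = (3, 3); dL² = 164
right sensor world pos = (9, 3); dR² = 296
sL = 90/164 = 45/82
sR = 90/296 = 45/148
mL = 1/2·sL + -1/2·sR = 1485/12136
mR = 1/2·sL + 1·sR = 1755/3034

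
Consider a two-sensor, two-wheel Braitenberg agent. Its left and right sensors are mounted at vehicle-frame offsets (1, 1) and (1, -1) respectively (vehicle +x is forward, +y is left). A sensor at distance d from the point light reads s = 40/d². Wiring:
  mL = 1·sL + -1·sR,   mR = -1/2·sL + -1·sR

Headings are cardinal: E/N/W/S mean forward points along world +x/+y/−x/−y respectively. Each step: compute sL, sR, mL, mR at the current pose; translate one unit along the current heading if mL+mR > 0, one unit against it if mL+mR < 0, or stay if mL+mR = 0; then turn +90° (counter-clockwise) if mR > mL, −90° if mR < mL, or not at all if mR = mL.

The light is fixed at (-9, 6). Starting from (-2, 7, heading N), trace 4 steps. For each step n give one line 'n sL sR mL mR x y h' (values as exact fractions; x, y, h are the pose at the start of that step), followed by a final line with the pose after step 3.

0 1 10/17 7/17 -37/34 -2 7 N
1 8/13 8/13 0 -12/13 -2 6 E
2 4/5 20/13 -48/65 -126/65 -3 6 S
3 8/5 40/29 32/145 -316/145 -3 7 W
final -2 7 N

n=0: pose=(-2,7,N); sL=1, sR=10/17; mL=7/17, mR=-37/34; mL+mR=-23/34 → advance -1; mR−mL=-3/2 → turn -1·90°
n=1: pose=(-2,6,E); sL=8/13, sR=8/13; mL=0, mR=-12/13; mL+mR=-12/13 → advance -1; mR−mL=-12/13 → turn -1·90°
n=2: pose=(-3,6,S); sL=4/5, sR=20/13; mL=-48/65, mR=-126/65; mL+mR=-174/65 → advance -1; mR−mL=-6/5 → turn -1·90°
n=3: pose=(-3,7,W); sL=8/5, sR=40/29; mL=32/145, mR=-316/145; mL+mR=-284/145 → advance -1; mR−mL=-12/5 → turn -1·90°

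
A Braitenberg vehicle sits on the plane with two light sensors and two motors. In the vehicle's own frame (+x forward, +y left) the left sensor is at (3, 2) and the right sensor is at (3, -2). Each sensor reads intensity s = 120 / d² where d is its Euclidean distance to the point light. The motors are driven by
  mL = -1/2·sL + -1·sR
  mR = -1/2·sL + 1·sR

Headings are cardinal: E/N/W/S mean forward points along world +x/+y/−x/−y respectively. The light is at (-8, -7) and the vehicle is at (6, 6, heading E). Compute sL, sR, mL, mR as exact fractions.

60/257 12/41 -4314/10537 1854/10537

left sensor world pos  = (9, 8); dL² = 514
right sensor world pos = (9, 4); dR² = 410
sL = 120/514 = 60/257
sR = 120/410 = 12/41
mL = -1/2·sL + -1·sR = -4314/10537
mR = -1/2·sL + 1·sR = 1854/10537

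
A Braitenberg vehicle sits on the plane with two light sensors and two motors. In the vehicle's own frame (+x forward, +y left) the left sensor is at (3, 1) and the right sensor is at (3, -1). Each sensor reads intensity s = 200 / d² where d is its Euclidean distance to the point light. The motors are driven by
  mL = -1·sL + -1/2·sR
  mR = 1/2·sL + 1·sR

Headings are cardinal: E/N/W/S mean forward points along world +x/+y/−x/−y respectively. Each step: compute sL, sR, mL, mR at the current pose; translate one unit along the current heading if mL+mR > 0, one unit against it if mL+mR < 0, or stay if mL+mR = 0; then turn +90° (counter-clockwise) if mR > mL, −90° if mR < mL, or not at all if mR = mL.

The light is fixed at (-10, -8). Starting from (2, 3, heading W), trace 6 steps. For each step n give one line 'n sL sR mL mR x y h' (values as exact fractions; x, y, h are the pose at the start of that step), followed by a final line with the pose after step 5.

n=0: pose=(2,3,W); sL=200/181, sR=8/9; mL=-2524/1629, mR=2348/1629; mL+mR=-176/1629 → advance -1; mR−mL=1624/543 → turn +1·90°
n=1: pose=(3,3,S); sL=10/13, sR=25/26; mL=-5/4, mR=35/26; mL+mR=5/52 → advance +1; mR−mL=135/52 → turn +1·90°
n=2: pose=(3,2,E); sL=200/377, sR=200/337; mL=-105100/127049, mR=109100/127049; mL+mR=4000/127049 → advance +1; mR−mL=214200/127049 → turn +1·90°
n=3: pose=(4,2,N); sL=100/169, sR=100/197; mL=-28150/33293, mR=26750/33293; mL+mR=-1400/33293 → advance -1; mR−mL=54900/33293 → turn +1·90°
n=4: pose=(4,1,W); sL=40/37, sR=200/221; mL=-12540/8177, mR=11820/8177; mL+mR=-720/8177 → advance -1; mR−mL=24360/8177 → turn +1·90°
n=5: pose=(5,1,S); sL=50/73, sR=25/29; mL=-4725/4234, mR=2550/2117; mL+mR=375/4234 → advance +1; mR−mL=9825/4234 → turn +1·90°

0 200/181 8/9 -2524/1629 2348/1629 2 3 W
1 10/13 25/26 -5/4 35/26 3 3 S
2 200/377 200/337 -105100/127049 109100/127049 3 2 E
3 100/169 100/197 -28150/33293 26750/33293 4 2 N
4 40/37 200/221 -12540/8177 11820/8177 4 1 W
5 50/73 25/29 -4725/4234 2550/2117 5 1 S
final 5 0 E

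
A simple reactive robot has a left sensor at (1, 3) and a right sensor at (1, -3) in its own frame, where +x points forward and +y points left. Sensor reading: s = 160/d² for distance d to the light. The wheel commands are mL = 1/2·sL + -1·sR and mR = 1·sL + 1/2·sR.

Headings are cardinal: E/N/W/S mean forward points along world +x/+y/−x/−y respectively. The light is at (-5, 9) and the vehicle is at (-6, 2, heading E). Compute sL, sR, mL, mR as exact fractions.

left sensor world pos  = (-5, 5); dL² = 16
right sensor world pos = (-5, -1); dR² = 100
sL = 160/16 = 10
sR = 160/100 = 8/5
mL = 1/2·sL + -1·sR = 17/5
mR = 1·sL + 1/2·sR = 54/5

10 8/5 17/5 54/5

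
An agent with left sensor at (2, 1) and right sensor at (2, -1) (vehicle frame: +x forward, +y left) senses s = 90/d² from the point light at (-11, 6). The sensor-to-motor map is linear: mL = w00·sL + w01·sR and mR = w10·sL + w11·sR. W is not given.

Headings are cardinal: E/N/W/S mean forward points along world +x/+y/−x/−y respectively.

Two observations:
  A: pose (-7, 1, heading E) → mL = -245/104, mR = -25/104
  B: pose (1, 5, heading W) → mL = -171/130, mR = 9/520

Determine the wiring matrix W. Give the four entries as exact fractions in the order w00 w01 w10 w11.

-1 -1/2 -1/2 1/2

obs A: pose=(-7,1,E) → sL=45/26, sR=5/4, mL=-245/104, mR=-25/104
obs B: pose=(1,5,W) → sL=45/52, sR=9/10, mL=-171/130, mR=9/520
sensor matrix S = [[45/26, 5/4], [45/52, 9/10]]; det S = 99/208
solve [mL_A; mL_B] = S·[w00; w01] and [mR_A; mR_B] = S·[w10; w11]:
  w00 = -1, w01 = -1/2, w10 = -1/2, w11 = 1/2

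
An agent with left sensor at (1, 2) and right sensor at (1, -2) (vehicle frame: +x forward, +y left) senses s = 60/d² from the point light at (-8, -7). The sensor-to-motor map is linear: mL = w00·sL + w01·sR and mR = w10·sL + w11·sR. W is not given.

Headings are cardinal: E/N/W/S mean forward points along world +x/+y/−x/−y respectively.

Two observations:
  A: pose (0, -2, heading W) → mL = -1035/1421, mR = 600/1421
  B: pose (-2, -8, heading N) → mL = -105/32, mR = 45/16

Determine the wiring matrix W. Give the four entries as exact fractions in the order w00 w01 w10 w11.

-1 1/2 1 -1

obs A: pose=(0,-2,W) → sL=30/29, sR=30/49, mL=-1035/1421, mR=600/1421
obs B: pose=(-2,-8,N) → sL=15/4, sR=15/16, mL=-105/32, mR=45/16
sensor matrix S = [[30/29, 30/49], [15/4, 15/16]]; det S = -15075/11368
solve [mL_A; mL_B] = S·[w00; w01] and [mR_A; mR_B] = S·[w10; w11]:
  w00 = -1, w01 = 1/2, w10 = 1, w11 = -1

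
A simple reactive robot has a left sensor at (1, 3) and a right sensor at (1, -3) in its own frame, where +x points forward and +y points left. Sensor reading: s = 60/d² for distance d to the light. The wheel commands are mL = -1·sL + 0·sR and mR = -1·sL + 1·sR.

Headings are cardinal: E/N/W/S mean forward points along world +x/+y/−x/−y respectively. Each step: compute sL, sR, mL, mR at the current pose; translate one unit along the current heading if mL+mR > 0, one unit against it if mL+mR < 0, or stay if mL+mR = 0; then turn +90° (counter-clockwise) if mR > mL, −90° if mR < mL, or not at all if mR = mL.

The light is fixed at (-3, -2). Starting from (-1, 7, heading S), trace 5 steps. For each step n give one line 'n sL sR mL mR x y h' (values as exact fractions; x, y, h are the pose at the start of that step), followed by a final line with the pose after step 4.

n=0: pose=(-1,7,S); sL=60/89, sR=12/13; mL=-60/89, mR=288/1157; mL+mR=-492/1157 → advance -1; mR−mL=12/13 → turn +1·90°
n=1: pose=(-1,8,E); sL=30/89, sR=30/29; mL=-30/89, mR=1800/2581; mL+mR=930/2581 → advance +1; mR−mL=30/29 → turn +1·90°
n=2: pose=(0,8,N); sL=60/121, sR=60/157; mL=-60/121, mR=-2160/18997; mL+mR=-11580/18997 → advance -1; mR−mL=60/157 → turn +1·90°
n=3: pose=(0,7,W); sL=3/2, sR=15/37; mL=-3/2, mR=-81/74; mL+mR=-96/37 → advance -1; mR−mL=15/37 → turn +1·90°
n=4: pose=(1,7,S); sL=60/113, sR=12/13; mL=-60/113, mR=576/1469; mL+mR=-204/1469 → advance -1; mR−mL=12/13 → turn +1·90°

0 60/89 12/13 -60/89 288/1157 -1 7 S
1 30/89 30/29 -30/89 1800/2581 -1 8 E
2 60/121 60/157 -60/121 -2160/18997 0 8 N
3 3/2 15/37 -3/2 -81/74 0 7 W
4 60/113 12/13 -60/113 576/1469 1 7 S
final 1 8 E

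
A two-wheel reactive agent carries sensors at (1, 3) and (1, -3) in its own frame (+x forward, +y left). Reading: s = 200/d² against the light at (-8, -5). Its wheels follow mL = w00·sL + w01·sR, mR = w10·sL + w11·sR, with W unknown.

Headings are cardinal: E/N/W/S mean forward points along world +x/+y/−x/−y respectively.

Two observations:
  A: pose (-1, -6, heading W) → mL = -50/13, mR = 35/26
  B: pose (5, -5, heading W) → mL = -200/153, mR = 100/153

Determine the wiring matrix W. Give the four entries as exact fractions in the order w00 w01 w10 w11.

-1 0 1 -1/2

obs A: pose=(-1,-6,W) → sL=50/13, sR=5, mL=-50/13, mR=35/26
obs B: pose=(5,-5,W) → sL=200/153, sR=200/153, mL=-200/153, mR=100/153
sensor matrix S = [[50/13, 5], [200/153, 200/153]]; det S = -1000/663
solve [mL_A; mL_B] = S·[w00; w01] and [mR_A; mR_B] = S·[w10; w11]:
  w00 = -1, w01 = 0, w10 = 1, w11 = -1/2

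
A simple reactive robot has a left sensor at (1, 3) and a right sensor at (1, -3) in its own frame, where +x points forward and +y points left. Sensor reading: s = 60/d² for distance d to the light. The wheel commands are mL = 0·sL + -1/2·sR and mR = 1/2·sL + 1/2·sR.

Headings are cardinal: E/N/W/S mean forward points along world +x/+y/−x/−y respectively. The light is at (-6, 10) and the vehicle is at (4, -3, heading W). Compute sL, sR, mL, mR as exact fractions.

60/337 60/181 -30/181 15540/60997

left sensor world pos  = (3, -6); dL² = 337
right sensor world pos = (3, 0); dR² = 181
sL = 60/337 = 60/337
sR = 60/181 = 60/181
mL = 0·sL + -1/2·sR = -30/181
mR = 1/2·sL + 1/2·sR = 15540/60997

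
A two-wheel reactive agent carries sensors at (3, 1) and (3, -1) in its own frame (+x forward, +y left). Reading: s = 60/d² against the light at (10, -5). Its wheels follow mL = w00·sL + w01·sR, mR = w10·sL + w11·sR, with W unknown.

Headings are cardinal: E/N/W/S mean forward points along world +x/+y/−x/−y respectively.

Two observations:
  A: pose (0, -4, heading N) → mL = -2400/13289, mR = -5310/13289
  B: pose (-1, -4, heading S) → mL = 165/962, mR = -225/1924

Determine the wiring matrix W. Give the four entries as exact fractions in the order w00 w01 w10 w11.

obs A: pose=(0,-4,N) → sL=60/137, sR=60/97, mL=-2400/13289, mR=-5310/13289
obs B: pose=(-1,-4,S) → sL=15/26, sR=15/37, mL=165/962, mR=-225/1924
sensor matrix S = [[60/137, 60/97], [15/26, 15/37]]; det S = -1146150/6392009
solve [mL_A; mL_B] = S·[w00; w01] and [mR_A; mR_B] = S·[w10; w11]:
  w00 = 1, w01 = -1, w10 = 1/2, w11 = -1

1 -1 1/2 -1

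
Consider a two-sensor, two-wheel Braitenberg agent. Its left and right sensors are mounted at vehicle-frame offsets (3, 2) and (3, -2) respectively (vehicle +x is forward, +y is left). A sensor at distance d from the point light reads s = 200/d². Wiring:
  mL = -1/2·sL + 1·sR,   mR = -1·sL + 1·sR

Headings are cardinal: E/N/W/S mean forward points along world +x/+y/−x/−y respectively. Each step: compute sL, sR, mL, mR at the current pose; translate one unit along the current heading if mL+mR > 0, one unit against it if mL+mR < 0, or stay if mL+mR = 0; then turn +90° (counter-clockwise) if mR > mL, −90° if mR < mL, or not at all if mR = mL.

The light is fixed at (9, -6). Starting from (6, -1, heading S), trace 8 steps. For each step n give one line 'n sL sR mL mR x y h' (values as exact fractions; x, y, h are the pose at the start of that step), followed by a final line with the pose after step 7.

0 40 200/29 -380/29 -960/29 6 -1 S
1 50/13 2 1/13 -24/13 6 0 W
2 200/97 200/81 11300/7857 3200/7857 7 0 N
3 100/41 100/13 3450/533 2800/533 7 1 E
4 200/17 8 36/17 -64/17 8 1 S
5 50/13 50/29 -75/377 -800/377 8 2 W
6 8/5 8/5 4/5 0 9 2 N
7 20/13 100/29 1010/377 720/377 9 3 E
final 10 3 S

n=0: pose=(6,-1,S); sL=40, sR=200/29; mL=-380/29, mR=-960/29; mL+mR=-1340/29 → advance -1; mR−mL=-20 → turn -1·90°
n=1: pose=(6,0,W); sL=50/13, sR=2; mL=1/13, mR=-24/13; mL+mR=-23/13 → advance -1; mR−mL=-25/13 → turn -1·90°
n=2: pose=(7,0,N); sL=200/97, sR=200/81; mL=11300/7857, mR=3200/7857; mL+mR=14500/7857 → advance +1; mR−mL=-100/97 → turn -1·90°
n=3: pose=(7,1,E); sL=100/41, sR=100/13; mL=3450/533, mR=2800/533; mL+mR=6250/533 → advance +1; mR−mL=-50/41 → turn -1·90°
n=4: pose=(8,1,S); sL=200/17, sR=8; mL=36/17, mR=-64/17; mL+mR=-28/17 → advance -1; mR−mL=-100/17 → turn -1·90°
n=5: pose=(8,2,W); sL=50/13, sR=50/29; mL=-75/377, mR=-800/377; mL+mR=-875/377 → advance -1; mR−mL=-25/13 → turn -1·90°
n=6: pose=(9,2,N); sL=8/5, sR=8/5; mL=4/5, mR=0; mL+mR=4/5 → advance +1; mR−mL=-4/5 → turn -1·90°
n=7: pose=(9,3,E); sL=20/13, sR=100/29; mL=1010/377, mR=720/377; mL+mR=1730/377 → advance +1; mR−mL=-10/13 → turn -1·90°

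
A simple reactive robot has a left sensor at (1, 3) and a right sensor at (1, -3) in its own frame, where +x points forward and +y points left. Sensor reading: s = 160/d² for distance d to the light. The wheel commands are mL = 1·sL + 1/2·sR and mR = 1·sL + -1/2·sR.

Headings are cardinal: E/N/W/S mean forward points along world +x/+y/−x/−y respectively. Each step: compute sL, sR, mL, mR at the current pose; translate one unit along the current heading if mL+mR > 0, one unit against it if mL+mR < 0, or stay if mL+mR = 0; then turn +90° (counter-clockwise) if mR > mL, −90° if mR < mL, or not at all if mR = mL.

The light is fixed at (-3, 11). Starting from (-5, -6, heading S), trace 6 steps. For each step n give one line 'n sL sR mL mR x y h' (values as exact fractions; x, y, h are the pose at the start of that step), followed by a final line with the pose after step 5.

n=0: pose=(-5,-6,S); sL=32/65, sR=160/349; mL=16368/22685, mR=5968/22685; mL+mR=64/65 → advance +1; mR−mL=-160/349 → turn -1·90°
n=1: pose=(-5,-7,W); sL=16/45, sR=80/117; mL=136/195, mR=8/585; mL+mR=32/45 → advance +1; mR−mL=-80/117 → turn -1·90°
n=2: pose=(-6,-7,N); sL=32/65, sR=160/289; mL=14448/18785, mR=4048/18785; mL+mR=64/65 → advance +1; mR−mL=-160/289 → turn -1·90°
n=3: pose=(-6,-6,E); sL=4/5, sR=40/101; mL=504/505, mR=304/505; mL+mR=8/5 → advance +1; mR−mL=-40/101 → turn -1·90°
n=4: pose=(-5,-6,S); sL=32/65, sR=160/349; mL=16368/22685, mR=5968/22685; mL+mR=64/65 → advance +1; mR−mL=-160/349 → turn -1·90°
n=5: pose=(-5,-7,W); sL=16/45, sR=80/117; mL=136/195, mR=8/585; mL+mR=32/45 → advance +1; mR−mL=-80/117 → turn -1·90°

0 32/65 160/349 16368/22685 5968/22685 -5 -6 S
1 16/45 80/117 136/195 8/585 -5 -7 W
2 32/65 160/289 14448/18785 4048/18785 -6 -7 N
3 4/5 40/101 504/505 304/505 -6 -6 E
4 32/65 160/349 16368/22685 5968/22685 -5 -6 S
5 16/45 80/117 136/195 8/585 -5 -7 W
final -6 -7 N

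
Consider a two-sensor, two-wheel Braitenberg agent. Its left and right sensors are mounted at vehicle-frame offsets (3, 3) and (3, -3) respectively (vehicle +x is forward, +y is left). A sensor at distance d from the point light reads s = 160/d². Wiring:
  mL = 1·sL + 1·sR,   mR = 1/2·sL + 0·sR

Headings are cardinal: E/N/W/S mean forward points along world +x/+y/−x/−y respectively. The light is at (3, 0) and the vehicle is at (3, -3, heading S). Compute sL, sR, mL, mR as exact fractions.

left sensor world pos  = (6, -6); dL² = 45
right sensor world pos = (0, -6); dR² = 45
sL = 160/45 = 32/9
sR = 160/45 = 32/9
mL = 1·sL + 1·sR = 64/9
mR = 1/2·sL + 0·sR = 16/9

32/9 32/9 64/9 16/9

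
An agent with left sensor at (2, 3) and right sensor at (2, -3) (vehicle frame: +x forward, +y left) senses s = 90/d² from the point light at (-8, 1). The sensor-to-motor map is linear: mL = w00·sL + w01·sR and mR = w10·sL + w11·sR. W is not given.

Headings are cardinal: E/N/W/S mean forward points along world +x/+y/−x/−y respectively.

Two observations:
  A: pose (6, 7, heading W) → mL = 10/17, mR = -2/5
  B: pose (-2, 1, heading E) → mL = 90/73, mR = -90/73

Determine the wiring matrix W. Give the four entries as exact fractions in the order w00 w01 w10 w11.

obs A: pose=(6,7,W) → sL=10/17, sR=2/5, mL=10/17, mR=-2/5
obs B: pose=(-2,1,E) → sL=90/73, sR=90/73, mL=90/73, mR=-90/73
sensor matrix S = [[10/17, 2/5], [90/73, 90/73]]; det S = 288/1241
solve [mL_A; mL_B] = S·[w00; w01] and [mR_A; mR_B] = S·[w10; w11]:
  w00 = 1, w01 = 0, w10 = 0, w11 = -1

1 0 0 -1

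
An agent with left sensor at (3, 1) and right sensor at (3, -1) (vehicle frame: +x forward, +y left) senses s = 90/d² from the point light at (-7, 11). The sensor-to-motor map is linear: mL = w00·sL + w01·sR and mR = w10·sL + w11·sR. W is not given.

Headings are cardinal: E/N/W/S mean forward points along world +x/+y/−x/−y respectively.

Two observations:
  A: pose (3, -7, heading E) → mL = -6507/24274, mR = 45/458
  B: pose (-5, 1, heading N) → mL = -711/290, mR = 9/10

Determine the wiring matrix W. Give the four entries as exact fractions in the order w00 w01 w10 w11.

-1/2 -1 1/2 0

obs A: pose=(3,-7,E) → sL=45/229, sR=9/53, mL=-6507/24274, mR=45/458
obs B: pose=(-5,1,N) → sL=9/5, sR=45/29, mL=-711/290, mR=9/10
sensor matrix S = [[45/229, 9/53], [9/5, 45/29]]; det S = -1296/1759865
solve [mL_A; mL_B] = S·[w00; w01] and [mR_A; mR_B] = S·[w10; w11]:
  w00 = -1/2, w01 = -1, w10 = 1/2, w11 = 0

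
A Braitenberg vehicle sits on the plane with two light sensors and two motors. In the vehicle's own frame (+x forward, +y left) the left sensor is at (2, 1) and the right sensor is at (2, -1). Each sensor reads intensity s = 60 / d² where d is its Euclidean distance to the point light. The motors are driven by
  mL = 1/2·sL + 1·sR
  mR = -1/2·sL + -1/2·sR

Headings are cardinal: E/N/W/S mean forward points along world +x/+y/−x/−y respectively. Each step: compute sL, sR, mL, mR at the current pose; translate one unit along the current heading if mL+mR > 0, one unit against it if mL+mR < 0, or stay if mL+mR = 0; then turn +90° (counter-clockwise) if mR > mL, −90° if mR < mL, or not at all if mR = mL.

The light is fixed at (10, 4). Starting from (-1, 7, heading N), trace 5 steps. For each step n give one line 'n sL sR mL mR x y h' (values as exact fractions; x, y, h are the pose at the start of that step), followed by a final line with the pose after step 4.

0 60/169 12/25 2778/4225 -1764/4225 -1 7 N
1 30/53 2/3 151/159 -98/159 -1 8 E
2 12/17 12/25 354/425 -252/425 0 8 S
3 15/37 3/8 171/296 -231/592 0 7 W
4 60/169 12/25 2778/4225 -1764/4225 -1 7 N
final -1 8 E

n=0: pose=(-1,7,N); sL=60/169, sR=12/25; mL=2778/4225, mR=-1764/4225; mL+mR=6/25 → advance +1; mR−mL=-4542/4225 → turn -1·90°
n=1: pose=(-1,8,E); sL=30/53, sR=2/3; mL=151/159, mR=-98/159; mL+mR=1/3 → advance +1; mR−mL=-83/53 → turn -1·90°
n=2: pose=(0,8,S); sL=12/17, sR=12/25; mL=354/425, mR=-252/425; mL+mR=6/25 → advance +1; mR−mL=-606/425 → turn -1·90°
n=3: pose=(0,7,W); sL=15/37, sR=3/8; mL=171/296, mR=-231/592; mL+mR=3/16 → advance +1; mR−mL=-573/592 → turn -1·90°
n=4: pose=(-1,7,N); sL=60/169, sR=12/25; mL=2778/4225, mR=-1764/4225; mL+mR=6/25 → advance +1; mR−mL=-4542/4225 → turn -1·90°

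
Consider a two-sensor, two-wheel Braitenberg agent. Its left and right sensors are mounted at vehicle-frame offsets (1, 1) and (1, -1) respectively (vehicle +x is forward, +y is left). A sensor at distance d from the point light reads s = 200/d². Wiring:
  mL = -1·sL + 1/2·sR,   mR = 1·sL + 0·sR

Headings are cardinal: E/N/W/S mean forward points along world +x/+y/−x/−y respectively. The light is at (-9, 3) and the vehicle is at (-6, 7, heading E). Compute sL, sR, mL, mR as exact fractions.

200/41 8 -36/41 200/41

left sensor world pos  = (-5, 8); dL² = 41
right sensor world pos = (-5, 6); dR² = 25
sL = 200/41 = 200/41
sR = 200/25 = 8
mL = -1·sL + 1/2·sR = -36/41
mR = 1·sL + 0·sR = 200/41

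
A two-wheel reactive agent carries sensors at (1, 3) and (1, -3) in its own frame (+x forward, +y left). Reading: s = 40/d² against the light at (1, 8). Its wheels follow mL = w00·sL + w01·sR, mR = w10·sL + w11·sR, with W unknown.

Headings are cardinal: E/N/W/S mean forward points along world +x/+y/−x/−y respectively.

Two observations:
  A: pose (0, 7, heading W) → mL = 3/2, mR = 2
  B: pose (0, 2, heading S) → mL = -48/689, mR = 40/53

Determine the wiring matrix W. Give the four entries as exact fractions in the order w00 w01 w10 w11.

obs A: pose=(0,7,W) → sL=2, sR=5, mL=3/2, mR=2
obs B: pose=(0,2,S) → sL=40/53, sR=8/13, mL=-48/689, mR=40/53
sensor matrix S = [[2, 5], [40/53, 8/13]]; det S = -1752/689
solve [mL_A; mL_B] = S·[w00; w01] and [mR_A; mR_B] = S·[w10; w11]:
  w00 = -1/2, w01 = 1/2, w10 = 1, w11 = 0

-1/2 1/2 1 0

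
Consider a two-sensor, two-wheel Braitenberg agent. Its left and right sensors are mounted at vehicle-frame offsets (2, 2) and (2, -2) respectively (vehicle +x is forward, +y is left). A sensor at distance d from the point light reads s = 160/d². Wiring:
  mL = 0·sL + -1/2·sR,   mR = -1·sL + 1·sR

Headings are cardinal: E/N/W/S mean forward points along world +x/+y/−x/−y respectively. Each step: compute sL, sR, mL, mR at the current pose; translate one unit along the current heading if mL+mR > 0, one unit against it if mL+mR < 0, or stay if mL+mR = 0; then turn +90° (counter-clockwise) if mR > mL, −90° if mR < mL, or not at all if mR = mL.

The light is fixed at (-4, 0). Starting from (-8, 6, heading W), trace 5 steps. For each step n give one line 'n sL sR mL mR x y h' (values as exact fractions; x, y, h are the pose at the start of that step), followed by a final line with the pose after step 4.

0 40/13 8/5 -4/5 -96/65 -8 6 W
1 160/89 32/13 -16/13 768/1157 -7 6 N
2 80/17 80/37 -40/37 -1600/629 -7 5 W
3 32/13 160/49 -80/49 512/637 -6 5 N
4 8 40/13 -20/13 -64/13 -6 4 W
final -5 4 N

n=0: pose=(-8,6,W); sL=40/13, sR=8/5; mL=-4/5, mR=-96/65; mL+mR=-148/65 → advance -1; mR−mL=-44/65 → turn -1·90°
n=1: pose=(-7,6,N); sL=160/89, sR=32/13; mL=-16/13, mR=768/1157; mL+mR=-656/1157 → advance -1; mR−mL=2192/1157 → turn +1·90°
n=2: pose=(-7,5,W); sL=80/17, sR=80/37; mL=-40/37, mR=-1600/629; mL+mR=-2280/629 → advance -1; mR−mL=-920/629 → turn -1·90°
n=3: pose=(-6,5,N); sL=32/13, sR=160/49; mL=-80/49, mR=512/637; mL+mR=-528/637 → advance -1; mR−mL=1552/637 → turn +1·90°
n=4: pose=(-6,4,W); sL=8, sR=40/13; mL=-20/13, mR=-64/13; mL+mR=-84/13 → advance -1; mR−mL=-44/13 → turn -1·90°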